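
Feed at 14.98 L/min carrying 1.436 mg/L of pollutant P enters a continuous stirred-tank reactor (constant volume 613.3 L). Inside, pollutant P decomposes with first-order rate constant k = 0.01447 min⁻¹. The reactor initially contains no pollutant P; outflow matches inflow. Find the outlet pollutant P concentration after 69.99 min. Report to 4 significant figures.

Accumulation = in − out − consumed: V dC/dt = Q C_in − Q C − k V C.
dC/dt = (Q/V) C_in − (Q/V + k) C; effective rate a = Q/V + k = 0.0244252 + 0.01447 = 0.0388952 min⁻¹.
C_ss = Q C_in/(Q + kV) = 0.901772 mg/L; C(t) = C_ss + (C₀ − C_ss) e^(−a t).
C(69.99) = 0.901772 + (-0.901772)·e^(−0.0388952·69.99) = 0.901772 + (-0.901772)·0.0657249 = 0.842503 mg/L.

0.8425 mg/L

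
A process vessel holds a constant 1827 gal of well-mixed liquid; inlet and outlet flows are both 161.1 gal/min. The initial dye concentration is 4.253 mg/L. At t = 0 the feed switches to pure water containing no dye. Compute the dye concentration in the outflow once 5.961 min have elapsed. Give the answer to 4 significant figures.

Transient balance on the dissolved component: V dC/dt = Q(C_in − C).
Rewrite as dC/dt + C/τ = C_in/τ, τ = V/Q = 11.3408 min.
Solution: C(t) = C_in + (C₀ − C_in) e^(−t/τ).
C(5.961) = 0 + (4.253 − 0)·e^(−5.961/11.3408) = 0 + (4.25300)·0.591186 = 2.51431 mg/L.

2.514 mg/L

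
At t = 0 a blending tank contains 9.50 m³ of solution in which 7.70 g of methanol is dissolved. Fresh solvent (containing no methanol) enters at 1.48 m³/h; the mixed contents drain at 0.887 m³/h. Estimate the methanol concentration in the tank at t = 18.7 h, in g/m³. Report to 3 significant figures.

0.118 g/m³

Total volume: dV/dt = Q_in − Q_out = 0.59300 m³/h, so V(t) = 9.50 + 0.59300 t and V(18.7) = 20.589 m³.
Species balance (pure solvent in): dm/dt = −Q_out · m/V(t).
dm/m = −Q_out dt/(V₀ + 0.59300 t); integrating gives ln(m/m₀) = −(Q_out/(Q_in−Q_out)) ln(V/V₀).
m = m₀ (V₀/V)^(Q_out/(Q_in−Q_out)) = 7.70 × (9.50/20.589)^(1.4958) = 2.4212 g.
C = m/V = 2.4212/20.589 = 0.11760 g/m³.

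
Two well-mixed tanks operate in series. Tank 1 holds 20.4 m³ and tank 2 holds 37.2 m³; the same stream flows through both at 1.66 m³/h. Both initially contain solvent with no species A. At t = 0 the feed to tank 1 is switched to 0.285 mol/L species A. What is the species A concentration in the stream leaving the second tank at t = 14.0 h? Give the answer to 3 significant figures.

0.0579 mol/L

Time constants: τᵢ = Vᵢ/Q for each well-mixed tank.
τ₁ = 20.4/1.66 = 12.289 h; τ₂ = 37.2/1.66 = 22.410 h.
Solving the cascade with C₁(0)=C₂(0)=0 gives C₂(t) = C_in[1 − (τ₁ e^(−t/τ₁) − τ₂ e^(−t/τ₂))/(τ₁ − τ₂)].
At t = 14.0: e^(−t/τ₁) = 0.32007, e^(−t/τ₂) = 0.53541.
C₂ = 0.285·[1 − (12.289·0.32007 − 22.410·0.53541)/(-10.120)] = 0.285·0.20312 = 0.057888 mol/L.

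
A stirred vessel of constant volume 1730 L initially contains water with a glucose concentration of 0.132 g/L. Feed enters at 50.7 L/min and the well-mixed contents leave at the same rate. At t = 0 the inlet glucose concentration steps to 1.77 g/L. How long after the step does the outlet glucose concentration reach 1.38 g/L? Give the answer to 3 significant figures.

49.0 min

Species balance: V dC/dt = Q(C_in − C) ⇒ τ = V/Q = 34.122 min.
C(t) = C_in + (C₀ − C_in) e^(−t/τ). Set C = 1.38 and solve for t:
e^(−t/τ) = (C − C_in)/(C₀ − C_in) = (1.38 − 1.77)/(0.132 − 1.77) = 0.23810
t = −τ ln(…) = 34.122 × 1.4351 = 48.968 min.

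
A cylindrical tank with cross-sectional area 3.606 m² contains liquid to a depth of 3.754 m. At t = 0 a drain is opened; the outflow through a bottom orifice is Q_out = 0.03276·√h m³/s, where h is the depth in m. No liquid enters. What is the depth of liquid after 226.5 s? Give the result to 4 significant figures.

0.8257 m

Volume balance on the tank: A dh/dt = −0.03276 √h.
∫ h^(−1/2) dh = −(0.03276/A) ∫ dt, giving 2√h = 2√h₀ − (0.03276/A) t.
√h = √3.754 − 0.03276·226.5/(2·3.606) = 1.93752 − 1.02886 = 0.908664.
h = 0.908664² = 0.825670 m.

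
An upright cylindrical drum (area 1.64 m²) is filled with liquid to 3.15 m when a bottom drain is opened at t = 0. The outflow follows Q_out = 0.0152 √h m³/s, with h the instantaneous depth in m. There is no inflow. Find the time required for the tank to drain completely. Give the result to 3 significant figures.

Unsteady balance on liquid volume: A dh/dt = −0.0152 √h.
This is separable: 2 d(√h)/dt = −0.0152/A, so √h = √h₀ − (0.0152/(2A)) t.
Set h = 0: 2√h₀ = (0.0152/A) t_empty ⇒ t_empty = 2A√h₀/0.0152.
t_empty = 2·1.64·√3.15/0.0152 = 3.2800·1.7748/0.0152 = 382.99 s.

383 s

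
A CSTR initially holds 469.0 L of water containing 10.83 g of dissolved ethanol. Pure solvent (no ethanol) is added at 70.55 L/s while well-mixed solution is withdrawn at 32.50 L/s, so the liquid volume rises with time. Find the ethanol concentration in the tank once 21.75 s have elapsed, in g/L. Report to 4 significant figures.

0.003504 g/L

Total volume: dV/dt = Q_in − Q_out = 38.0500 L/s, so V(t) = 469.0 + 38.0500 t and V(21.75) = 1296.59 L.
No ethanol enters, so dm/dt = −Q_out · (m/V).
Separate: dm/m = −Q_out dt/V(t) ⇒ ln(m/m₀) = −(Q_out/(Q_in−Q_out)) ln(V/V₀).
m = m₀ (V₀/V)^(Q_out/(Q_in−Q_out)) = 10.83 × (469.0/1296.59)^(0.854139) = 4.54376 g.
C = m/V = 4.54376/1296.59 = 0.00350440 g/L.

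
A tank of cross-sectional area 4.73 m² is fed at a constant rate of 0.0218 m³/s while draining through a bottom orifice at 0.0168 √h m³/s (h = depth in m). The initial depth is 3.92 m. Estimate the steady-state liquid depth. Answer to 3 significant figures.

A dh/dt = Q_in − 0.0168 √h. Steady state requires inflow = outflow:
Q_in = 0.0168 √h_ss ⇒ √h_ss = 0.0218/0.0168 = 1.2976.
h_ss = 1.2976² = 1.6838 m. (Since h₀ = 3.92 m > h_ss, the level will fall toward this value.)

1.68 m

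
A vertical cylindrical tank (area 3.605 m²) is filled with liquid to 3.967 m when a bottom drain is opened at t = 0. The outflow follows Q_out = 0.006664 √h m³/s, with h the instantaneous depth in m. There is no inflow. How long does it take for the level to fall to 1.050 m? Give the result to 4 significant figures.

1046 s

Unsteady balance on liquid volume: A dh/dt = −0.006664 √h.
This is separable: 2 d(√h)/dt = −0.006664/A, so √h = √h₀ − (0.006664/(2A)) t.
t = 2A(√h₀ − √h)/0.006664 = 2·3.605·(√3.967 − √1.050)/0.006664
  = 7.21000 × (1.99173 − 1.02470) / 0.006664 = 1046.27 s.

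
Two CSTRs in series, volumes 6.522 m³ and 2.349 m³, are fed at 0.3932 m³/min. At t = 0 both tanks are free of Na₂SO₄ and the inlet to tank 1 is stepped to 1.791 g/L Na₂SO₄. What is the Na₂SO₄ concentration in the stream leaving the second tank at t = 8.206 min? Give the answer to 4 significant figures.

Each tank obeys Vᵢ dCᵢ/dt = Q(Cᵢ₋₁ − Cᵢ), so τᵢ = Vᵢ/Q.
τ₁ = 6.522/0.3932 = 16.5870 min; τ₂ = 2.349/0.3932 = 5.97406 min.
Solving the cascade with C₁(0)=C₂(0)=0 gives C₂(t) = C_in[1 − (τ₁ e^(−t/τ₁) − τ₂ e^(−t/τ₂))/(τ₁ − τ₂)].
At t = 8.206: e^(−t/τ₁) = 0.609738, e^(−t/τ₂) = 0.253192.
C₂ = 1.791·[1 − (16.5870·0.609738 − 5.97406·0.253192)/(10.6129)] = 1.791·0.189560 = 0.339503 g/L.

0.3395 g/L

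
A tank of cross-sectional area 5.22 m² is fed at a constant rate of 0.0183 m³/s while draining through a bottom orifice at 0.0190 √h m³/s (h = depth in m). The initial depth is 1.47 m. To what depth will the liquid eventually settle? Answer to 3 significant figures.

Level balance: A dh/dt = 0.0183 − 0.0190 √h. Setting dh/dt = 0:
Q_in = 0.0190 √h_ss ⇒ √h_ss = 0.0183/0.0190 = 0.96316.
h_ss = 0.96316² = 0.92767 m. (Since h₀ = 1.47 m > h_ss, the level will fall toward this value.)

0.928 m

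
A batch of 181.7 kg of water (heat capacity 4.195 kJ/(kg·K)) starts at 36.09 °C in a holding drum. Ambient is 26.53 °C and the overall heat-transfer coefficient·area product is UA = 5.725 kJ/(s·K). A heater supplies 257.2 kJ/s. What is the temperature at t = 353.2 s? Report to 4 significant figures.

68.96 °C

Energy balance: M c_p dT/dt = −UA(T − T_amb) + Q̇.
dT/dt = (T_ss − T)/τ with T_ss = T_amb + Q̇/UA = 26.53 + 257.2/5.725 = 71.4558 °C, τ = M c_p/UA = 181.7·4.195/5.725 = 133.141 s.
This is linear first-order; T(t) = T_ss + (T₀ − T_ss) e^(−t/τ).
T(353.2) = 71.4558 + (-35.3658)·0.0704516 = 68.9642 °C.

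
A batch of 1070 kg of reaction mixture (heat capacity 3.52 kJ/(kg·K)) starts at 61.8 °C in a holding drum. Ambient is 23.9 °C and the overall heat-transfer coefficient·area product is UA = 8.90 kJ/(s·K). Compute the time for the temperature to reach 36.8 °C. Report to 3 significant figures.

456 s

Lumped-capacitance energy balance: M c_p dT/dt = UA(T_amb − T).
τ = M c_p/UA = 423.19 s; T_ss = T_amb = 23.900 °C.
T(t) = T_ss + (T₀ − T_ss)e^(−t/τ); set T = 36.8:
t = −τ ln[(T − T_ss)/(T₀ − T_ss)] = −423.19 · ln(0.34037) = 456.08 s.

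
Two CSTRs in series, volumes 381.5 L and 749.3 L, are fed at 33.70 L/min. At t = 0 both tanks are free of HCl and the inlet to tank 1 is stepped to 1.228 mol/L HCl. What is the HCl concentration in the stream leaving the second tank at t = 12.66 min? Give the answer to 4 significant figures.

0.2286 mol/L

Time constants: τᵢ = Vᵢ/Q for each well-mixed tank.
τ₁ = 381.5/33.70 = 11.3205 min; τ₂ = 749.3/33.70 = 22.2344 min.
Tank 1: C₁ = C_in(1 − e^(−t/τ₁)). Tank 2 (τ₁ ≠ τ₂): C₂ = C_in[1 − (τ₁ e^(−t/τ₁) − τ₂ e^(−t/τ₂))/(τ₁ − τ₂)].
At t = 12.66: e^(−t/τ₁) = 0.326826, e^(−t/τ₂) = 0.565872.
C₂ = 1.228·[1 − (11.3205·0.326826 − 22.2344·0.565872)/(-10.9139)] = 1.228·0.186178 = 0.228626 mol/L.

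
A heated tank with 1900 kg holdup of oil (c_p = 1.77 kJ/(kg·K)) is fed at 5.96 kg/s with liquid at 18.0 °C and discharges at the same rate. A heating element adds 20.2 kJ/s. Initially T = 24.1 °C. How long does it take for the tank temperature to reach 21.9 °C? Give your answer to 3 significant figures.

M c_p dT/dt = ṁ c_p (T_in − T) + Q̇.
τ = M/ṁ = 318.79 s; T_ss = T_in + Q̇/(ṁ c_p) = 19.915 °C.
T(t) = T_ss + (T₀ − T_ss) e^(−t/τ). Set T = 21.9:
e^(−t/τ) = (21.9 − 19.915)/(24.1 − 19.915) = 0.47433
t = −318.79 · ln(0.47433) = 237.77 s.

238 s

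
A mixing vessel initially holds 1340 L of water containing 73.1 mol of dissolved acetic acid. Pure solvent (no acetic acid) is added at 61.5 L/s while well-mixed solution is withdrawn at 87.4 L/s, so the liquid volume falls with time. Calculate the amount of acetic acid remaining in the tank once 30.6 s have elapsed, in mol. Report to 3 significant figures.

3.57 mol

Total volume: dV/dt = Q_in − Q_out = -25.900 L/s, so V(t) = 1340 − 25.900 t and V(30.6) = 547.46 L.
Species balance (pure solvent in): dm/dt = −Q_out · m/V(t).
Separate: dm/m = −Q_out dt/V(t) ⇒ ln(m/m₀) = −(Q_out/(Q_in−Q_out)) ln(V/V₀).
m = m₀ (V₀/V)^(Q_out/(Q_in−Q_out)) = 73.1 × (1340/547.46)^(-3.3745) = 3.5651 mol.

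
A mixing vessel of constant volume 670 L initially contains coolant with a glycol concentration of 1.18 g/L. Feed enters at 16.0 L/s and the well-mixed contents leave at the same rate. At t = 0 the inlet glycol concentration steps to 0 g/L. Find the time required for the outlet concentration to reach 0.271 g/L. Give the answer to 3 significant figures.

61.6 s

Species balance: V dC/dt = Q(C_in − C) ⇒ τ = V/Q = 41.875 s.
C(t) = C_in + (C₀ − C_in) e^(−t/τ). Set C = 0.271 and solve for t:
e^(−t/τ) = (C − C_in)/(C₀ − C_in) = (0.271 − 0)/(1.18 − 0) = 0.22966
t = −τ ln(…) = 41.875 × 1.4712 = 61.604 s.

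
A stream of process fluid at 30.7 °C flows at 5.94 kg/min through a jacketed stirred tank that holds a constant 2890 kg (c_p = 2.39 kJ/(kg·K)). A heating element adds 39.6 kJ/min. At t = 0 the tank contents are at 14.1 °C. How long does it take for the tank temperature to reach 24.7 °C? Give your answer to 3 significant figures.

M c_p dT/dt = ṁ c_p (T_in − T) + Q̇.
τ = M/ṁ = 486.53 min; T_ss = T_in + Q̇/(ṁ c_p) = 33.489 °C.
T(t) = T_ss + (T₀ − T_ss) e^(−t/τ). Set T = 24.7:
e^(−t/τ) = (24.7 − 33.489)/(14.1 − 33.489) = 0.45331
t = −486.53 · ln(0.45331) = 384.93 min.

385 min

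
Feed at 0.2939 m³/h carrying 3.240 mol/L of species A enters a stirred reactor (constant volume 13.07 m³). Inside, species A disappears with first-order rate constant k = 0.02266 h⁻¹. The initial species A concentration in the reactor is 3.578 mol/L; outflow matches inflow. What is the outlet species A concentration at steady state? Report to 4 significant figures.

1.614 mol/L

Species balance: V dC/dt = Q C_in − Q C − k V C.
At steady state: 0 = Q C_in − (Q + kV) C_ss, so C_ss = Q C_in/(Q + kV).
C_ss = 0.2939·3.240/(0.2939 + 0.02266·13.07) = 0.952236/0.590066 = 1.61378 mol/L.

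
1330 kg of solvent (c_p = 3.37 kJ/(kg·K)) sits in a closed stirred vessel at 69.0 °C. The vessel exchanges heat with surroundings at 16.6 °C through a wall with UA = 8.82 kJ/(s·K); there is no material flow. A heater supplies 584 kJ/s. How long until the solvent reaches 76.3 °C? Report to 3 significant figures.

382 s

Lumped-capacitance energy balance: M c_p dT/dt = UA(T_amb − T) + Q̇.
τ = M c_p/UA = 508.17 s; T_ss = T_amb + Q̇/UA = 16.6 + 584/8.82 = 82.813 °C.
T(t) = T_ss + (T₀ − T_ss)e^(−t/τ); set T = 76.3:
t = −τ ln[(T − T_ss)/(T₀ − T_ss)] = −508.17 · ln(0.47152) = 382.04 s.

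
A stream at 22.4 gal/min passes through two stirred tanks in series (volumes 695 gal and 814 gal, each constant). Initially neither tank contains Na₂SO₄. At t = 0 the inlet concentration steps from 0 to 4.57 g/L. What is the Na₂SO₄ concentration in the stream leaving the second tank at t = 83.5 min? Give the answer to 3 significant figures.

3.24 g/L

Each tank obeys Vᵢ dCᵢ/dt = Q(Cᵢ₋₁ − Cᵢ), so τᵢ = Vᵢ/Q.
τ₁ = 695/22.4 = 31.027 min; τ₂ = 814/22.4 = 36.339 min.
Tank 1: C₁ = C_in(1 − e^(−t/τ₁)). Tank 2 (τ₁ ≠ τ₂): C₂ = C_in[1 − (τ₁ e^(−t/τ₁) − τ₂ e^(−t/τ₂))/(τ₁ − τ₂)].
At t = 83.5: e^(−t/τ₁) = 0.067798, e^(−t/τ₂) = 0.10048.
C₂ = 4.57·[1 − (31.027·0.067798 − 36.339·0.10048)/(-5.3125)] = 4.57·0.70864 = 3.2385 g/L.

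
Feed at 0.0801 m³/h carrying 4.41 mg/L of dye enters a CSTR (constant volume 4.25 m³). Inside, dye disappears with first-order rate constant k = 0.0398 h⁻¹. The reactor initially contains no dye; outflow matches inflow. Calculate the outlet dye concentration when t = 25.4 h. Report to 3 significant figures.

V dC/dt = Q(C_in − C) − k V C.
dC/dt = (Q/V) C_in − (Q/V + k) C; effective rate a = Q/V + k = 0.018847 + 0.0398 = 0.058647 h⁻¹.
C_ss = Q C_in/(Q + kV) = 1.4172 mg/L; C(t) = C_ss + (C₀ − C_ss) e^(−a t).
C(25.4) = 1.4172 + (-1.4172)·e^(−0.058647·25.4) = 1.4172 + (-1.4172)·0.22545 = 1.0977 mg/L.

1.10 mg/L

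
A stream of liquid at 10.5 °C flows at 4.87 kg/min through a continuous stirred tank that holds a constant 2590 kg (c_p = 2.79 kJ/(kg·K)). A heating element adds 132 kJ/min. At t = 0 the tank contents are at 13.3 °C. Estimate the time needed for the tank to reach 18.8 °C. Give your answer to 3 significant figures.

Energy balance: M c_p dT/dt = ṁ c_p (T_in − T) + 132.
τ = M/ṁ = 531.83 min; T_ss = T_in + Q̇/(ṁ c_p) = 20.215 °C.
T(t) = T_ss + (T₀ − T_ss) e^(−t/τ). Set T = 18.8:
e^(−t/τ) = (18.8 − 20.215)/(13.3 − 20.215) = 0.20462
t = −531.83 · ln(0.20462) = 843.79 min.

844 min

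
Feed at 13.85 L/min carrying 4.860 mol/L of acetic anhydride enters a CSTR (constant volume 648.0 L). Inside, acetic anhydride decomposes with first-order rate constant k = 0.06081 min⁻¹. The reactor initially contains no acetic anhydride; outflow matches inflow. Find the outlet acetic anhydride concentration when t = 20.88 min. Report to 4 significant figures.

V dC/dt = Q(C_in − C) − k V C.
This is linear with rate a = Q/V + k = 0.0821835 min⁻¹.
C_ss = Q C_in/(Q + kV) = 1.26394 mol/L; C(t) = C_ss + (C₀ − C_ss) e^(−a t).
C(20.88) = 1.26394 + (-1.26394)·e^(−0.0821835·20.88) = 1.26394 + (-1.26394)·0.179786 = 1.03670 mol/L.

1.037 mol/L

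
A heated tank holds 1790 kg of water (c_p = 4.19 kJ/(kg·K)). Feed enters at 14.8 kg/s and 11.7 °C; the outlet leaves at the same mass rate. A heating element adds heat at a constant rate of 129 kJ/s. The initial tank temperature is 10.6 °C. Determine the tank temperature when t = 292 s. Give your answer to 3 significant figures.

M c_p dT/dt = ṁ c_p (T_in − T) + Q̇.
Rearrange: dT/dt = (T_ss − T)/τ with τ = M/ṁ = 120.95 s and T_ss = T_in + Q̇/(ṁ c_p) = 13.780 °C.
T approaches T_ss exponentially: T(t) = T_ss + (T₀ − T_ss) e^(−t/τ).
T(292) = 13.780 + (-3.1802)·e^(−292/120.95) = 13.780 + (-3.1802)·0.089430 = 13.496 °C.

13.5 °C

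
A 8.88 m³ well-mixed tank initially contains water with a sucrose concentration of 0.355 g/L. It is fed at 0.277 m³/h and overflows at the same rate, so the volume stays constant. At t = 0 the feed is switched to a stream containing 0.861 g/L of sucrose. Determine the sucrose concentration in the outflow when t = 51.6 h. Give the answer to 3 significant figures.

0.760 g/L

Unsteady species balance (constant V, well mixed): V dC/dt = Q(C_in − C).
Time constant τ = V/Q = 8.88/0.277 = 32.058 h.
Integrating: C(t) = C_in + (C₀ − C_in) e^(−t/τ).
C(51.6) = 0.861 + (0.355 − 0.861)·e^(−51.6/32.058) = 0.861 + (-0.50600)·0.19997 = 0.75982 g/L.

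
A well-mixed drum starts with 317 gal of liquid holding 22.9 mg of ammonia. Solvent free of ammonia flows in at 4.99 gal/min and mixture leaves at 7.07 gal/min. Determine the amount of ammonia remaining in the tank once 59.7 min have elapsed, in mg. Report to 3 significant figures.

Let m(t) be the amount of ammonia. Volume: V(t) = V₀ + (Q_in − Q_out) t = 317 − 2.0800 t; V(59.7) = 192.82 gal.
Species balance (pure solvent in): dm/dt = −Q_out · m/V(t).
dm/m = −Q_out dt/(V₀ − 2.0800 t); integrating gives ln(m/m₀) = −(Q_out/(Q_in−Q_out)) ln(V/V₀).
m = m₀ (V₀/V)^(Q_out/(Q_in−Q_out)) = 22.9 × (317/192.82)^(-3.3990) = 4.2266 mg.

4.23 mg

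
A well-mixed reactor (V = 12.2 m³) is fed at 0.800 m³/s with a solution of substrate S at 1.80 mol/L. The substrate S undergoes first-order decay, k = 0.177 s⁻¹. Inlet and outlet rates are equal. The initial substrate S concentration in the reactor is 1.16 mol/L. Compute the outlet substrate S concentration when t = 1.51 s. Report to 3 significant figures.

0.953 mol/L

Species balance: V dC/dt = Q C_in − Q C − k V C.
dC/dt = (Q/V) C_in − (Q/V + k) C; effective rate a = Q/V + k = 0.065574 + 0.177 = 0.24257 s⁻¹.
C_ss = Q C_in/(Q + kV) = 0.48659 mol/L; C(t) = C_ss + (C₀ − C_ss) e^(−a t).
C(1.51) = 0.48659 + (0.67341)·e^(−0.24257·1.51) = 0.48659 + (0.67341)·0.69330 = 0.95347 mol/L.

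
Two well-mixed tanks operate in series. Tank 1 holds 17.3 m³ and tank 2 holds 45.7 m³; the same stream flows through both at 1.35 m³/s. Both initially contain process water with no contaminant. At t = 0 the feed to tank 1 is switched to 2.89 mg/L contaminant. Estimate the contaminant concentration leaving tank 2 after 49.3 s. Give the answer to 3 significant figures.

1.84 mg/L

Each tank obeys Vᵢ dCᵢ/dt = Q(Cᵢ₋₁ − Cᵢ), so τᵢ = Vᵢ/Q.
τ₁ = 17.3/1.35 = 12.815 s; τ₂ = 45.7/1.35 = 33.852 s.
Tank 1: C₁ = C_in(1 − e^(−t/τ₁)). Tank 2 (τ₁ ≠ τ₂): C₂ = C_in[1 − (τ₁ e^(−t/τ₁) − τ₂ e^(−t/τ₂))/(τ₁ − τ₂)].
At t = 49.3: e^(−t/τ₁) = 0.021341, e^(−t/τ₂) = 0.23309.
C₂ = 2.89·[1 − (12.815·0.021341 − 33.852·0.23309)/(-21.037)] = 2.89·0.63793 = 1.8436 mg/L.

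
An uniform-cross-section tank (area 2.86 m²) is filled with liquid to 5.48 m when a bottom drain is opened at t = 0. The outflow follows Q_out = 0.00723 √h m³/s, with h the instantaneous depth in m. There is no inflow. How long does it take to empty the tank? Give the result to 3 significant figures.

1850 s

A dh/dt = −Q_out = −0.00723 √h.
This is separable: 2 d(√h)/dt = −0.00723/A, so √h = √h₀ − (0.00723/(2A)) t.
Set h = 0: 2√h₀ = (0.00723/A) t_empty ⇒ t_empty = 2A√h₀/0.00723.
t_empty = 2·2.86·√5.48/0.00723 = 5.7200·2.3409/0.00723 = 1852.0 s.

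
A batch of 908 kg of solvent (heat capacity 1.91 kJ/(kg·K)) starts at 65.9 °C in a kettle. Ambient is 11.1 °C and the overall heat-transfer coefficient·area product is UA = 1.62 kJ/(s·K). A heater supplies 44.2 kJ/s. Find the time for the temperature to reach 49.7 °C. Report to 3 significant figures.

Lumped-capacitance energy balance: M c_p dT/dt = UA(T_amb − T) + Q̇.
τ = M c_p/UA = 1070.5 s; T_ss = T_amb + Q̇/UA = 11.1 + 44.2/1.62 = 38.384 °C.
T(t) = T_ss + (T₀ − T_ss)e^(−t/τ); set T = 49.7:
t = −τ ln[(T − T_ss)/(T₀ − T_ss)] = −1070.5 · ln(0.41125) = 951.23 s.

951 s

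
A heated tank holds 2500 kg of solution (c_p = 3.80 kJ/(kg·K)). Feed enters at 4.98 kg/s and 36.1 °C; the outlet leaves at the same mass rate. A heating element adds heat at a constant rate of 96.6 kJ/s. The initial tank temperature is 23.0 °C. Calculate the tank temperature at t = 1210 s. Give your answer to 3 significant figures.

Unsteady energy balance on the tank contents: M c_p dT/dt = ṁ c_p (T_in − T) + 96.6.
Rearrange: dT/dt = (T_ss − T)/τ with τ = M/ṁ = 502.01 s and T_ss = T_in + Q̇/(ṁ c_p) = 41.205 °C.
Integrating: T(t) = T_ss + (T₀ − T_ss) e^(−t/τ).
T(1210) = 41.205 + (-18.205)·e^(−1210/502.01) = 41.205 + (-18.205)·0.089787 = 39.570 °C.

39.6 °C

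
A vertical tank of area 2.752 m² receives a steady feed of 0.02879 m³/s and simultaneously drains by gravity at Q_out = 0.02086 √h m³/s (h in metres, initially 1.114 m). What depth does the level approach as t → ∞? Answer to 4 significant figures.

Level balance: A dh/dt = 0.02879 − 0.02086 √h. Setting dh/dt = 0:
Q_in = 0.02086 √h_ss ⇒ √h_ss = 0.02879/0.02086 = 1.38015.
h_ss = 1.38015² = 1.90482 m. (Since h₀ = 1.114 m < h_ss, the level will rise toward this value.)

1.905 m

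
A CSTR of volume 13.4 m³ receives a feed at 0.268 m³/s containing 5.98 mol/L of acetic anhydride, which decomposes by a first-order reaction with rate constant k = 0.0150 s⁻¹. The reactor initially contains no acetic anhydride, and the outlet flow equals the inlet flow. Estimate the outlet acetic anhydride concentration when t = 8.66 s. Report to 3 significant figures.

0.893 mol/L

Species balance: V dC/dt = Q C_in − Q C − k V C.
dC/dt = (Q/V) C_in − (Q/V + k) C; effective rate a = Q/V + k = 0.020000 + 0.0150 = 0.035000 s⁻¹.
C_ss = Q C_in/(Q + kV) = 3.4171 mol/L; C(t) = C_ss + (C₀ − C_ss) e^(−a t).
C(8.66) = 3.4171 + (-3.4171)·e^(−0.035000·8.66) = 3.4171 + (-3.4171)·0.73853 = 0.89350 mol/L.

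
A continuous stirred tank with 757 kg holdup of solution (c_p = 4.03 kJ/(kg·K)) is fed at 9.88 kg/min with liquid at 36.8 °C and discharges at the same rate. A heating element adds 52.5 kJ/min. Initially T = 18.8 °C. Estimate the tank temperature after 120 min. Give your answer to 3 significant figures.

First-law balance (no shaft work): M c_p dT/dt = ṁ c_p (T_in − T) + 52.5.
τ = M/ṁ = 76.619 min; T_ss = T_in + Q̇/(ṁ c_p) = 36.8 + 52.5/(9.88·4.03) = 38.119 °C.
Integrating: T(t) = T_ss + (T₀ − T_ss) e^(−t/τ).
T(120) = 38.119 + (-19.319)·e^(−120/76.619) = 38.119 + (-19.319)·0.20884 = 34.084 °C.

34.1 °C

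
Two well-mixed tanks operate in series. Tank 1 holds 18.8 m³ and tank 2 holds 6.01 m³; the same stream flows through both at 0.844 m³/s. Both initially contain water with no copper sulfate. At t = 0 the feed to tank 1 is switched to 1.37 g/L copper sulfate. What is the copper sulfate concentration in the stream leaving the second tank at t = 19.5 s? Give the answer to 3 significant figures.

0.573 g/L

Each tank obeys Vᵢ dCᵢ/dt = Q(Cᵢ₋₁ − Cᵢ), so τᵢ = Vᵢ/Q.
τ₁ = 18.8/0.844 = 22.275 s; τ₂ = 6.01/0.844 = 7.1209 s.
Solving the cascade with C₁(0)=C₂(0)=0 gives C₂(t) = C_in[1 − (τ₁ e^(−t/τ₁) − τ₂ e^(−t/τ₂))/(τ₁ − τ₂)].
At t = 19.5: e^(−t/τ₁) = 0.41668, e^(−t/τ₂) = 0.064671.
C₂ = 1.37·[1 − (22.275·0.41668 − 7.1209·0.064671)/(15.154)] = 1.37·0.41790 = 0.57253 g/L.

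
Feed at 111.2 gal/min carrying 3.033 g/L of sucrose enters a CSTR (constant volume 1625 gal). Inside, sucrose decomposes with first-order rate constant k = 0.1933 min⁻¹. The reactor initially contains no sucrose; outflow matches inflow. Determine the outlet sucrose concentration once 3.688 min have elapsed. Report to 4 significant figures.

0.4910 g/L

Species balance: V dC/dt = Q C_in − Q C − k V C.
dC/dt = (Q/V) C_in − (Q/V + k) C; effective rate a = Q/V + k = 0.0684308 + 0.1933 = 0.261731 min⁻¹.
C_ss = Q C_in/(Q + kV) = 0.792992 g/L; C(t) = C_ss + (C₀ − C_ss) e^(−a t).
C(3.688) = 0.792992 + (-0.792992)·e^(−0.261731·3.688) = 0.792992 + (-0.792992)·0.380883 = 0.490955 g/L.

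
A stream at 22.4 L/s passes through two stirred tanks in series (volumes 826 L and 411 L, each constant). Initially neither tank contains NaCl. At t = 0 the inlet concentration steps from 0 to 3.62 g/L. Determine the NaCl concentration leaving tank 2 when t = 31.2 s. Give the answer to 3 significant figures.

1.18 g/L

Time constants: τᵢ = Vᵢ/Q for each well-mixed tank.
τ₁ = 826/22.4 = 36.875 s; τ₂ = 411/22.4 = 18.348 s.
Solving the cascade with C₁(0)=C₂(0)=0 gives C₂(t) = C_in[1 − (τ₁ e^(−t/τ₁) − τ₂ e^(−t/τ₂))/(τ₁ − τ₂)].
At t = 31.2: e^(−t/τ₁) = 0.42908, e^(−t/τ₂) = 0.18260.
C₂ = 3.62·[1 − (36.875·0.42908 − 18.348·0.18260)/(18.527)] = 3.62·0.32681 = 1.1831 g/L.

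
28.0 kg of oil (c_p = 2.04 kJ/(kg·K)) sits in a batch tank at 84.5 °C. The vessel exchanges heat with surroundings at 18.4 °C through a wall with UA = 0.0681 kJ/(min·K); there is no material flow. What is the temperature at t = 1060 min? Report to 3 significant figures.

Lumped-capacitance energy balance: M c_p dT/dt = UA(T_amb − T).
dT/dt = (T_ss − T)/τ with T_ss = T_amb = 18.400 °C, τ = M c_p/UA = 28.0·2.04/0.0681 = 838.77 min.
This is linear first-order; T(t) = T_ss + (T₀ − T_ss) e^(−t/τ).
T(1060) = 18.400 + (66.100)·0.28259 = 37.079 °C.

37.1 °C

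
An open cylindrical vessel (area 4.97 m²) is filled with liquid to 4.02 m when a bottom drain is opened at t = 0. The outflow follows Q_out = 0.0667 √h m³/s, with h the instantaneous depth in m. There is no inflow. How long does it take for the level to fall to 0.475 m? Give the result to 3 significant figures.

A dh/dt = −Q_out = −0.0667 √h.
This is separable: 2 d(√h)/dt = −0.0667/A, so √h = √h₀ − (0.0667/(2A)) t.
t = 2A(√h₀ − √h)/0.0667 = 2·4.97·(√4.02 − √0.475)/0.0667
  = 9.9400 × (2.0050 − 0.68920) / 0.0667 = 196.09 s.

196 s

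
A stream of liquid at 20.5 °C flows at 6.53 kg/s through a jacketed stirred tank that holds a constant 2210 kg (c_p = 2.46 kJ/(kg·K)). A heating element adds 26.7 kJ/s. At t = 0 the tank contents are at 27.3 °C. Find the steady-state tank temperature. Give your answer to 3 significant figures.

22.2 °C

M c_p dT/dt = ṁ c_p (T_in − T) + Q̇.
At steady state dT/dt = 0 ⇒ T_ss = T_in + Q̇/(ṁ c_p) = 20.5 + 26.7/(6.53·2.46) = 22.162 °C.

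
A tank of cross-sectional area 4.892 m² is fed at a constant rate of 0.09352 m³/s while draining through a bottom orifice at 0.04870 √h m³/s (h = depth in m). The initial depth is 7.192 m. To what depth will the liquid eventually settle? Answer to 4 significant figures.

Level balance: A dh/dt = 0.09352 − 0.04870 √h. Setting dh/dt = 0:
Q_in = 0.04870 √h_ss ⇒ √h_ss = 0.09352/0.04870 = 1.92033.
h_ss = 1.92033² = 3.68766 m. (Since h₀ = 7.192 m > h_ss, the level will fall toward this value.)

3.688 m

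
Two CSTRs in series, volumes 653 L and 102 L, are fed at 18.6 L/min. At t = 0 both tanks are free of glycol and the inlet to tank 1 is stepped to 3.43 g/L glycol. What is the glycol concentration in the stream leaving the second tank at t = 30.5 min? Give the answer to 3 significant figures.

1.73 g/L

Species balance on tank i: dCᵢ/dt = (Cᵢ₋₁ − Cᵢ)/τᵢ with τᵢ = Vᵢ/Q.
τ₁ = 653/18.6 = 35.108 min; τ₂ = 102/18.6 = 5.4839 min.
Tank 1: C₁ = C_in(1 − e^(−t/τ₁)). Tank 2 (τ₁ ≠ τ₂): C₂ = C_in[1 − (τ₁ e^(−t/τ₁) − τ₂ e^(−t/τ₂))/(τ₁ − τ₂)].
At t = 30.5: e^(−t/τ₁) = 0.41947, e^(−t/τ₂) = 0.0038420.
C₂ = 3.43·[1 − (35.108·0.41947 − 5.4839·0.0038420)/(29.624)] = 3.43·0.50359 = 1.7273 g/L.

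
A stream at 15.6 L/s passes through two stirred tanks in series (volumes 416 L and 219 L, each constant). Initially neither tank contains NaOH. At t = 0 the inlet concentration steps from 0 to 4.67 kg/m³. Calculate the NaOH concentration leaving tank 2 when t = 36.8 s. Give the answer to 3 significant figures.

2.57 kg/m³

Species balance on tank i: dCᵢ/dt = (Cᵢ₋₁ − Cᵢ)/τᵢ with τᵢ = Vᵢ/Q.
τ₁ = 416/15.6 = 26.667 s; τ₂ = 219/15.6 = 14.038 s.
Solving the cascade with C₁(0)=C₂(0)=0 gives C₂(t) = C_in[1 − (τ₁ e^(−t/τ₁) − τ₂ e^(−t/τ₂))/(τ₁ − τ₂)].
At t = 36.8: e^(−t/τ₁) = 0.25158, e^(−t/τ₂) = 0.072703.
C₂ = 4.67·[1 − (26.667·0.25158 − 14.038·0.072703)/(12.628)] = 4.67·0.54957 = 2.5665 kg/m³.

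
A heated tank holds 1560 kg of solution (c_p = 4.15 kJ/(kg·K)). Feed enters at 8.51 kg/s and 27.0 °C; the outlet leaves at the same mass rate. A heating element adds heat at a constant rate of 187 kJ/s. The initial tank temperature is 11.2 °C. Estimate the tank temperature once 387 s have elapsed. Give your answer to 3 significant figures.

M c_p dT/dt = ṁ c_p (T_in − T) + Q̇.
Rearrange: dT/dt = (T_ss − T)/τ with τ = M/ṁ = 183.31 s and T_ss = T_in + Q̇/(ṁ c_p) = 32.295 °C.
This is linear first-order; T(t) = T_ss + (T₀ − T_ss) e^(−t/τ).
T(387) = 32.295 + (-21.095)·e^(−387/183.31) = 32.295 + (-21.095)·0.12110 = 29.740 °C.

29.7 °C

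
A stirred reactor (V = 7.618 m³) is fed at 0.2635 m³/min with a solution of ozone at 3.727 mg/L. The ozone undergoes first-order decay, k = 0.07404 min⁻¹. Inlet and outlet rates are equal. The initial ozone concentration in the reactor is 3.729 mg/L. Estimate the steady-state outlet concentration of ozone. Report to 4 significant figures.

1.187 mg/L

Accumulation = in − out − consumed: V dC/dt = Q C_in − Q C − k V C.
At steady state: 0 = Q C_in − (Q + kV) C_ss, so C_ss = Q C_in/(Q + kV).
C_ss = 0.2635·3.727/(0.2635 + 0.07404·7.618) = 0.982065/0.827537 = 1.18673 mg/L.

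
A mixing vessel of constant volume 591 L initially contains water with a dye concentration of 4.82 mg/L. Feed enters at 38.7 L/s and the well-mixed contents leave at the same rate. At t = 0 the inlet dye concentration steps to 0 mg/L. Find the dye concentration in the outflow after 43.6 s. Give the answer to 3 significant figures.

Mass balance on the solute (V constant): V dC/dt = Q(C_in − C).
So dC/dt = (C_in − C)/τ with τ = V/Q = 591/38.7 = 15.271 s.
Solution: C(t) = C_in + (C₀ − C_in) e^(−t/τ).
C(43.6) = 0 + (4.82 − 0)·e^(−43.6/15.271) = 0 + (4.8200)·0.057554 = 0.27741 mg/L.

0.277 mg/L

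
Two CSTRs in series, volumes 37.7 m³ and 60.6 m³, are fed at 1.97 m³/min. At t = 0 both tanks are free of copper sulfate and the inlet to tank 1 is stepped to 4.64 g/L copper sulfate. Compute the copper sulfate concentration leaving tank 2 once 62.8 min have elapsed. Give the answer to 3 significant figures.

3.33 g/L

Each tank obeys Vᵢ dCᵢ/dt = Q(Cᵢ₋₁ − Cᵢ), so τᵢ = Vᵢ/Q.
τ₁ = 37.7/1.97 = 19.137 min; τ₂ = 60.6/1.97 = 30.761 min.
Tank 1: C₁ = C_in(1 − e^(−t/τ₁)). Tank 2 (τ₁ ≠ τ₂): C₂ = C_in[1 − (τ₁ e^(−t/τ₁) − τ₂ e^(−t/τ₂))/(τ₁ − τ₂)].
At t = 62.8: e^(−t/τ₁) = 0.037568, e^(−t/τ₂) = 0.12983.
C₂ = 4.64·[1 − (19.137·0.037568 − 30.761·0.12983)/(-11.624)] = 4.64·0.71828 = 3.3328 g/L.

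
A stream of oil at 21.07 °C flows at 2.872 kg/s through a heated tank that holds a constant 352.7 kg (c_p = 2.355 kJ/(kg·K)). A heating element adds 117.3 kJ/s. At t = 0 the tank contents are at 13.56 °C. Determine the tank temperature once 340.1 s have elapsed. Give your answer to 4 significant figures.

36.85 °C

M c_p dT/dt = ṁ c_p (T_in − T) + Q̇.
τ = M/ṁ = 122.806 s; T_ss = T_in + Q̇/(ṁ c_p) = 21.07 + 117.3/(2.872·2.355) = 38.4129 °C.
Integrating: T(t) = T_ss + (T₀ − T_ss) e^(−t/τ).
T(340.1) = 38.4129 + (-24.8529)·e^(−340.1/122.806) = 38.4129 + (-24.8529)·0.0626996 = 36.8547 °C.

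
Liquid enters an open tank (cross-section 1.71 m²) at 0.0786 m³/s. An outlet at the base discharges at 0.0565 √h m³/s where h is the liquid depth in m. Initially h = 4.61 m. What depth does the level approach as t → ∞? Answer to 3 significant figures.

1.94 m

A dh/dt = Q_in − 0.0565 √h. Steady state requires inflow = outflow:
Q_in = 0.0565 √h_ss ⇒ √h_ss = 0.0786/0.0565 = 1.3912.
h_ss = 1.3912² = 1.9353 m. (Since h₀ = 4.61 m > h_ss, the level will fall toward this value.)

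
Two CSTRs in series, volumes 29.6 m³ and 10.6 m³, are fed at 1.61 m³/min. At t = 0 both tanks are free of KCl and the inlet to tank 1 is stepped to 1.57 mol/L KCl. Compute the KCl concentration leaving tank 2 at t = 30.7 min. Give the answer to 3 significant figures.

Time constants: τᵢ = Vᵢ/Q for each well-mixed tank.
τ₁ = 29.6/1.61 = 18.385 min; τ₂ = 10.6/1.61 = 6.5839 min.
Tank 1: C₁ = C_in(1 − e^(−t/τ₁)). Tank 2 (τ₁ ≠ τ₂): C₂ = C_in[1 − (τ₁ e^(−t/τ₁) − τ₂ e^(−t/τ₂))/(τ₁ − τ₂)].
At t = 30.7: e^(−t/τ₁) = 0.18828, e^(−t/τ₂) = 0.0094388.
C₂ = 1.57·[1 − (18.385·0.18828 − 6.5839·0.0094388)/(11.801)] = 1.57·0.71195 = 1.1178 mol/L.

1.12 mol/L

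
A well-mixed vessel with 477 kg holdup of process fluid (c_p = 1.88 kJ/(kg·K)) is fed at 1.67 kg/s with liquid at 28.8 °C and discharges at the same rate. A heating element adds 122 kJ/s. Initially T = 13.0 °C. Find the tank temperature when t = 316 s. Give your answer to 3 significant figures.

49.6 °C

Unsteady energy balance on the tank contents: M c_p dT/dt = ṁ c_p (T_in − T) + 122.
Rearrange: dT/dt = (T_ss − T)/τ with τ = M/ṁ = 285.63 s and T_ss = T_in + Q̇/(ṁ c_p) = 67.658 °C.
This is linear first-order; T(t) = T_ss + (T₀ − T_ss) e^(−t/τ).
T(316) = 67.658 + (-54.658)·e^(−316/285.63) = 67.658 + (-54.658)·0.33077 = 49.579 °C.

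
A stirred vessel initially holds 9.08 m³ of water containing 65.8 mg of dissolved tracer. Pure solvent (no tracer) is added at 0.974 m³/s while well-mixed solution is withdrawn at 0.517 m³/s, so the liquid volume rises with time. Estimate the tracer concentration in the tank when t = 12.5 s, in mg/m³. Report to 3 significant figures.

2.56 mg/m³

Let m(t) be the amount of tracer. Volume: V(t) = V₀ + (Q_in − Q_out) t = 9.08 + 0.45700 t; V(12.5) = 14.793 m³.
No tracer enters, so dm/dt = −Q_out · (m/V).
Separate: dm/m = −Q_out dt/V(t) ⇒ ln(m/m₀) = −(Q_out/(Q_in−Q_out)) ln(V/V₀).
m = m₀ (V₀/V)^(Q_out/(Q_in−Q_out)) = 65.8 × (9.08/14.793)^(1.1313) = 37.883 mg.
C = m/V = 37.883/14.793 = 2.5609 mg/m³.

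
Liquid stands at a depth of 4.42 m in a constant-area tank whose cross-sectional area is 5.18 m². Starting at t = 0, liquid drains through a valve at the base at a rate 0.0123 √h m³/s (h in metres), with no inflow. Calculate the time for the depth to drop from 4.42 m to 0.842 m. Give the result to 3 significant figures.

Mass balance (ρ constant): A dh/dt = −0.0123 √h.
Separate and integrate: 2(√h − √h₀) = −(0.0123/A) t.
t = 2A(√h₀ − √h)/0.0123 = 2·5.18·(√4.42 − √0.842)/0.0123
  = 10.360 × (2.1024 − 0.91761) / 0.0123 = 997.91 s.

998 s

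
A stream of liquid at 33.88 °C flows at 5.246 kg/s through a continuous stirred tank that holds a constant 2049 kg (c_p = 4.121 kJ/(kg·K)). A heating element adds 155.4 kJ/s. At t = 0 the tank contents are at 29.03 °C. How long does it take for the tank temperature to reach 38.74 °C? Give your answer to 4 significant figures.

641.7 s

M c_p dT/dt = ṁ c_p (T_in − T) + Q̇.
τ = M/ṁ = 390.583 s; T_ss = T_in + Q̇/(ṁ c_p) = 41.0682 °C.
T(t) = T_ss + (T₀ − T_ss) e^(−t/τ). Set T = 38.74:
e^(−t/τ) = (38.74 − 41.0682)/(29.03 − 41.0682) = 0.193401
t = −390.583 · ln(0.193401) = 641.724 s.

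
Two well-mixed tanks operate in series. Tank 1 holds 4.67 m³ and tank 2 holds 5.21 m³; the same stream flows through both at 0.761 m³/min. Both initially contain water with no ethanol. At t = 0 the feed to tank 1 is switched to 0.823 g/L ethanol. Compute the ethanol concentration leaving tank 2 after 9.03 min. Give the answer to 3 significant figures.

0.334 g/L

Species balance on tank i: dCᵢ/dt = (Cᵢ₋₁ − Cᵢ)/τᵢ with τᵢ = Vᵢ/Q.
τ₁ = 4.67/0.761 = 6.1367 min; τ₂ = 5.21/0.761 = 6.8463 min.
Tank 1: C₁ = C_in(1 − e^(−t/τ₁)). Tank 2 (τ₁ ≠ τ₂): C₂ = C_in[1 − (τ₁ e^(−t/τ₁) − τ₂ e^(−t/τ₂))/(τ₁ − τ₂)].
At t = 9.03: e^(−t/τ₁) = 0.22958, e^(−t/τ₂) = 0.26741.
C₂ = 0.823·[1 − (6.1367·0.22958 − 6.8463·0.26741)/(-0.70959)] = 0.823·0.40546 = 0.33370 g/L.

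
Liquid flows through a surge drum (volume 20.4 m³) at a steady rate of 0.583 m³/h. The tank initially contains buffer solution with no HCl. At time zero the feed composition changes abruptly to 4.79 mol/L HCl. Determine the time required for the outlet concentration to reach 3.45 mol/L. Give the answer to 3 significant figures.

44.6 h

Species balance: V dC/dt = Q(C_in − C) ⇒ τ = V/Q = 34.991 h.
C(t) = C_in + (C₀ − C_in) e^(−t/τ). Set C = 3.45 and solve for t:
e^(−t/τ) = (C − C_in)/(C₀ − C_in) = (3.45 − 4.79)/(0 − 4.79) = 0.27975
t = −τ ln(…) = 34.991 × 1.2739 = 44.574 h.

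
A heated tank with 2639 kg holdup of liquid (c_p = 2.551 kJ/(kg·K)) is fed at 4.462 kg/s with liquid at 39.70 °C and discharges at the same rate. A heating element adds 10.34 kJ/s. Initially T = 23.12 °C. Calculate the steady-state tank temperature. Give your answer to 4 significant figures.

40.61 °C

M c_p dT/dt = ṁ c_p (T_in − T) + Q̇.
At steady state dT/dt = 0 ⇒ T_ss = T_in + Q̇/(ṁ c_p) = 39.70 + 10.34/(4.462·2.551) = 40.6084 °C.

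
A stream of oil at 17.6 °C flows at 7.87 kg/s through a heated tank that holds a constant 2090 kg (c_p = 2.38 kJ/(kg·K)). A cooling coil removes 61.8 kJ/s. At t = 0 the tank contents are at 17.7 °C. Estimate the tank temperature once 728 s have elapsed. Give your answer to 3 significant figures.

Energy balance: M c_p dT/dt = ṁ c_p (T_in − T) − 61.8.
τ = M/ṁ = 265.57 s; T_ss = T_in − Q̇/(ṁ c_p) = 17.6 − 61.8/(7.87·2.38) = 14.301 °C.
Solution: T(t) = T_ss + (T₀ − T_ss) e^(−t/τ).
T(728) = 14.301 + (3.3994)·e^(−728/265.57) = 14.301 + (3.3994)·0.064485 = 14.520 °C.

14.5 °C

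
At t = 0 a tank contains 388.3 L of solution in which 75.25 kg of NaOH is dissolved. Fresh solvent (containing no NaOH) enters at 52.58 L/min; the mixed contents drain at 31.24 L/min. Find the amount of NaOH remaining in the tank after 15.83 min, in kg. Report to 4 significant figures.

30.10 kg

Let m(t) be the amount of NaOH. Volume: V(t) = V₀ + (Q_in − Q_out) t = 388.3 + 21.3400 t; V(15.83) = 726.112 L.
Solute balance: dm/dt = 0 − Q_out C = −Q_out m/V(t).
dm/m = −Q_out dt/(V₀ + 21.3400 t); integrating gives ln(m/m₀) = −(Q_out/(Q_in−Q_out)) ln(V/V₀).
m = m₀ (V₀/V)^(Q_out/(Q_in−Q_out)) = 75.25 × (388.3/726.112)^(1.46392) = 30.0996 kg.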